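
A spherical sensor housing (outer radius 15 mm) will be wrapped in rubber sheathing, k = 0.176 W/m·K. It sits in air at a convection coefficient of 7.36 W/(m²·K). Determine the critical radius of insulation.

r_cr ≈ 47.8 mm

For a sphere r_cr = 2k/h = 2×0.176/7.36
r_cr = 47.8 mm; since the bare radius (15 mm) is below r_cr, adding a thin layer of insulation will *increase* heat loss.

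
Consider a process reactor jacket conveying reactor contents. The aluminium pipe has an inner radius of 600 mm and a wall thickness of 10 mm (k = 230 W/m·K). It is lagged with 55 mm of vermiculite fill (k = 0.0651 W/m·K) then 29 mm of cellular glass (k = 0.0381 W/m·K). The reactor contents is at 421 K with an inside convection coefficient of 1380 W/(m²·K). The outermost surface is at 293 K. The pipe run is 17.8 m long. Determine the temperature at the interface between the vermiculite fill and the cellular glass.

T ≈ 352 K

For a radial system each layer contributes R = ln(r_out/r_in)/(2πkL); films add R = 1/(hA).
R_inner film = 1/(h_i·2πr₁L) = 1/(1380×2π×0.6×17.8) = 1.08×10^-5 K/W
R_aluminium pipe wall = ln(610/600)/(2π×230×17.8) = 6.426×10^-7 K/W
R_vermiculite fill = ln(665/610)/(2π×0.0651×17.8) = 0.01186 K/W
R_cellular glass = ln(694/665)/(2π×0.0381×17.8) = 0.01002 K/W
R_total = 0.02189 K/W
Q = ΔT/R_total = 128/0.02189
Q = 5850 W
T_interface = T_inner − Q·ΣR(inner→interface) = 421 − 5850×0.01187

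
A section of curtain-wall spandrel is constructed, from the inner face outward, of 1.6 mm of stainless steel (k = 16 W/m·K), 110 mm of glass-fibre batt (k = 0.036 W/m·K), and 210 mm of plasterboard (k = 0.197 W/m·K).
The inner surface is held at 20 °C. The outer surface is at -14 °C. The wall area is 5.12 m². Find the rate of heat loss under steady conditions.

Q ≈ 42.2 W

Model the wall as resistances in series:
R_stainless steel = L/(kA) = 0.0016/(16×5.12) = 1.953×10^-5 K/W
R_glass-fibre batt = L/(kA) = 0.11/(0.036×5.12) = 0.5968 K/W
R_plasterboard = L/(kA) = 0.21/(0.197×5.12) = 0.2082 K/W
R_total = 0.805 K/W
Q = ΔT / R_total = 34 / 0.805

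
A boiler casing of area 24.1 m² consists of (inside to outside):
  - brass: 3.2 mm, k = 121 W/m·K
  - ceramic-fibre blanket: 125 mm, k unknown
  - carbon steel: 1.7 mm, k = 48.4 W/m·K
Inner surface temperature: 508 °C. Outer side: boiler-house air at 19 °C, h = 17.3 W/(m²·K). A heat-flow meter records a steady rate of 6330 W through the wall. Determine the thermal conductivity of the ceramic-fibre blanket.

k ≈ 0.0693 W/(m·K)

Model the wall as resistances in series:
R_brass = L/(kA) = 0.0032/(121×24.1) = 1.097×10^-6 K/W
R_carbon steel = L/(kA) = 0.0017/(48.4×24.1) = 1.457×10^-6 K/W
R_outer film = 1/(h_o·A) = 1/(17.3×24.1) = 0.002398 K/W
Sum of known resistances R_other = 0.002401 K/W
Total R = ΔT/Q = 489/6330 = 0.07725 K/W
R_ceramic-fibre blanket = R_total − R_other = 0.07485 K/W
k = L/(R·A) = 0.125/(0.07485×24.1)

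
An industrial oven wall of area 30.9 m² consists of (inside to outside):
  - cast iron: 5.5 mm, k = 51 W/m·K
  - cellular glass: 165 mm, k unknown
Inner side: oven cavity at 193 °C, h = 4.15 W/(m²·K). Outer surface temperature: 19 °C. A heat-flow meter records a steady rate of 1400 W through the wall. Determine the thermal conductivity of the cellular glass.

Model the wall as resistances in series:
R_inner film = 1/(h_i·A) = 1/(4.15×30.9) = 0.007798 K/W
R_cast iron = L/(kA) = 0.0055/(51×30.9) = 3.49×10^-6 K/W
Sum of known resistances R_other = 0.007802 K/W
Total R = ΔT/Q = 174/1400 = 0.1243 K/W
R_cellular glass = R_total − R_other = 0.1165 K/W
k = L/(R·A) = 0.165/(0.1165×30.9)

k ≈ 0.0458 W/(m·K)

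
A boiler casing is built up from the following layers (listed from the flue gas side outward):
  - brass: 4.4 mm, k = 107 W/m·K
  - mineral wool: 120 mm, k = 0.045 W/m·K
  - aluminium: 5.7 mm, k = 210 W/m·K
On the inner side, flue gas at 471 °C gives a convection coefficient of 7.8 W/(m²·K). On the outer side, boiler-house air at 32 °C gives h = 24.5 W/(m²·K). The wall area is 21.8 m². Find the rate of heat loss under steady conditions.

Q ≈ 3370 W

Treating each layer as a thermal resistance in series:
R_inner film = 1/(h_i·A) = 1/(7.8×21.8) = 0.005881 K/W
R_brass = L/(kA) = 0.0044/(107×21.8) = 1.886×10^-6 K/W
R_mineral wool = L/(kA) = 0.12/(0.045×21.8) = 0.1223 K/W
R_aluminium = L/(kA) = 0.0057/(210×21.8) = 1.245×10^-6 K/W
R_outer film = 1/(h_o·A) = 1/(24.5×21.8) = 0.001872 K/W
R_total = 0.1301 K/W
Q = ΔT / R_total = 439 / 0.1301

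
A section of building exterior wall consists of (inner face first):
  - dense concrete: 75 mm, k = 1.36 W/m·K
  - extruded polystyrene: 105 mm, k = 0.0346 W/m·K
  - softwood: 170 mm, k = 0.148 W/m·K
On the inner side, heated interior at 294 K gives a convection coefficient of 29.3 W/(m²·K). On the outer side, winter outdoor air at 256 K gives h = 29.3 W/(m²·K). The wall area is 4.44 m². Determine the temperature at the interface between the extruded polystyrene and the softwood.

T ≈ 266 K

Using the resistance-network approach (series):
R_inner film = 1/(h_i·A) = 1/(29.3×4.44) = 0.007687 K/W
R_dense concrete = L/(kA) = 0.075/(1.36×4.44) = 0.01242 K/W
R_extruded polystyrene = L/(kA) = 0.105/(0.0346×4.44) = 0.6835 K/W
R_softwood = L/(kA) = 0.17/(0.148×4.44) = 0.2587 K/W
R_outer film = 1/(h_o·A) = 1/(29.3×4.44) = 0.007687 K/W
R_total = 0.97 K/W;  Q = ΔT/R_total = 38/0.97 = 39.18 W
T_interface = T_inner − Q·ΣR(inner→interface) = 294 − 39.2×0.7036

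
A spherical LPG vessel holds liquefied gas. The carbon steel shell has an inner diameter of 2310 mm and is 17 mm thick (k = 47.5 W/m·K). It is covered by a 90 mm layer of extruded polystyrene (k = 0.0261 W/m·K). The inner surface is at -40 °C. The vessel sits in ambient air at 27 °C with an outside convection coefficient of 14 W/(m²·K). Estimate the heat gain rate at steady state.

Q ≈ 354 W

For a spherical shell R = (1/r₁ − 1/r₂)/(4πk); film R = 1/(h·4πr²). In series:
R_carbon steel shell = (1/1.155 − 1/1.172)/(4π×47.5) = 2.104×10^-5 K/W
R_extruded polystyrene = (1/1.172 − 1/1.262)/(4π×0.0261) = 0.1855 K/W
R_outer film = 1/(h·4πr_o²) = 1/(14×4π×1.262²) = 0.003569 K/W
R_total = 0.1891 K/W
Q = ΔT/R_total = 67/0.1891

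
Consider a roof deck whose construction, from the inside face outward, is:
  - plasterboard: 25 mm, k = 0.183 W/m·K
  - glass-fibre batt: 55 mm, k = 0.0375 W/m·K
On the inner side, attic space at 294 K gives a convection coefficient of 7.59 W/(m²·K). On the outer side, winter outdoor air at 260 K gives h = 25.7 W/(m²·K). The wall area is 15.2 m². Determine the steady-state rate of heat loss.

Treating each layer as a thermal resistance in series:
R_inner film = 1/(h_i·A) = 1/(7.59×15.2) = 0.008668 K/W
R_plasterboard = L/(kA) = 0.025/(0.183×15.2) = 0.008988 K/W
R_glass-fibre batt = L/(kA) = 0.055/(0.0375×15.2) = 0.09649 K/W
R_outer film = 1/(h_o·A) = 1/(25.7×15.2) = 0.00256 K/W
R_total = 0.1167 K/W
Q = ΔT / R_total = 34 / 0.1167

Q ≈ 291 W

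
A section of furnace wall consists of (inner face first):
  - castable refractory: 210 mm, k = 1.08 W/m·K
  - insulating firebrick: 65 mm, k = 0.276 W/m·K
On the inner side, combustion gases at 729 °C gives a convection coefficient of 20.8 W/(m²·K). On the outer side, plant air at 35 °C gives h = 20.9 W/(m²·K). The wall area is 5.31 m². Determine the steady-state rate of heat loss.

Q ≈ 7010 W

Model the wall as resistances in series:
R_inner film = 1/(h_i·A) = 1/(20.8×5.31) = 0.009054 K/W
R_castable refractory = L/(kA) = 0.21/(1.08×5.31) = 0.03662 K/W
R_insulating firebrick = L/(kA) = 0.065/(0.276×5.31) = 0.04435 K/W
R_outer film = 1/(h_o·A) = 1/(20.9×5.31) = 0.009011 K/W
R_total = 0.09903 K/W
Q = ΔT / R_total = 694 / 0.09903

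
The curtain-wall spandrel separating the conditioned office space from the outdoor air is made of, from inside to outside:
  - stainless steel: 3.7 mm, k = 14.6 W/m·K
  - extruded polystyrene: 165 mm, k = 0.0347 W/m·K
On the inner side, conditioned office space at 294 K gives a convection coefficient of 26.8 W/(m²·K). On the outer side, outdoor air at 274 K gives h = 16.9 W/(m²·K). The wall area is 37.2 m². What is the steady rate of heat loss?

Q ≈ 153 W

Model the wall as resistances in series:
R_inner film = 1/(h_i·A) = 1/(26.8×37.2) = 0.001003 K/W
R_stainless steel = L/(kA) = 0.0037/(14.6×37.2) = 6.812×10^-6 K/W
R_extruded polystyrene = L/(kA) = 0.165/(0.0347×37.2) = 0.1278 K/W
R_outer film = 1/(h_o·A) = 1/(16.9×37.2) = 0.001591 K/W
R_total = 0.1304 K/W
Q = ΔT / R_total = 20 / 0.1304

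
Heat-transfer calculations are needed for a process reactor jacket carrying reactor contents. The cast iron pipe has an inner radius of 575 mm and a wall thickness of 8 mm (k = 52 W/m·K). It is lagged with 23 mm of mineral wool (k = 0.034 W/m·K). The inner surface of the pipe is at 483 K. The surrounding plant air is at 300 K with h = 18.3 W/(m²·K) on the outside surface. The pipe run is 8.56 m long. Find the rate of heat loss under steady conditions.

Q ≈ 8010 W

Radial resistances (cylindrical: R_cond = ln(r_o/r_i)/(2πkL), R_conv = 1/(h·2πrL)):
R_cast iron pipe wall = ln(583/575)/(2π×52×8.56) = 4.94×10^-6 K/W
R_mineral wool = ln(606/583)/(2π×0.034×8.56) = 0.02116 K/W
R_outer film = 1/(h_o·2πr_oL) = 1/(18.3×2π×0.606×8.56) = 0.001677 K/W
R_total = 0.02284 K/W
Q = ΔT/R_total = 183/0.02284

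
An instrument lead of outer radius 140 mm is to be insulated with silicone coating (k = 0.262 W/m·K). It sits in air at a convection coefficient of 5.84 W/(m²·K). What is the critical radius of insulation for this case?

For a cylinder r_cr = k/h = 0.262/5.84
r_cr = 44.9 mm; since the bare radius (140 mm) is above r_cr, any added insulation will reduce heat loss.

r_cr ≈ 44.9 mm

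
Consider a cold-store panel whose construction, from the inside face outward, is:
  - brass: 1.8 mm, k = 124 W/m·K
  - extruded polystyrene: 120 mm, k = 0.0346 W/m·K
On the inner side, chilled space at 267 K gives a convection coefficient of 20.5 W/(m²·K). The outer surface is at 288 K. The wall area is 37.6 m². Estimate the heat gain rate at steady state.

Q ≈ 225 W

Series thermal resistances:
R_inner film = 1/(h_i·A) = 1/(20.5×37.6) = 0.001297 K/W
R_brass = L/(kA) = 0.0018/(124×37.6) = 3.861×10^-7 K/W
R_extruded polystyrene = L/(kA) = 0.12/(0.0346×37.6) = 0.09224 K/W
R_total = 0.09354 K/W
Q = ΔT / R_total = 21 / 0.09354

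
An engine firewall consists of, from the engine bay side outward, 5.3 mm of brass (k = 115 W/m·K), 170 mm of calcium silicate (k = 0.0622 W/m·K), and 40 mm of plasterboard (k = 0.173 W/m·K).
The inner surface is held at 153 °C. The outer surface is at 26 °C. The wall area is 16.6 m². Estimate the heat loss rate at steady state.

Series thermal resistances:
R_brass = L/(kA) = 0.0053/(115×16.6) = 2.776×10^-6 K/W
R_calcium silicate = L/(kA) = 0.17/(0.0622×16.6) = 0.1646 K/W
R_plasterboard = L/(kA) = 0.04/(0.173×16.6) = 0.01393 K/W
R_total = 0.1786 K/W
Q = ΔT / R_total = 127 / 0.1786

Q ≈ 711 W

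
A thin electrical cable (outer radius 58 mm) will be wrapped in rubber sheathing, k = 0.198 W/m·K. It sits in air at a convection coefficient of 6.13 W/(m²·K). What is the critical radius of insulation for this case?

For a cylinder r_cr = k/h = 0.198/6.13
r_cr = 32.3 mm; since the bare radius (58 mm) is above r_cr, any added insulation will reduce heat loss.

r_cr ≈ 32.3 mm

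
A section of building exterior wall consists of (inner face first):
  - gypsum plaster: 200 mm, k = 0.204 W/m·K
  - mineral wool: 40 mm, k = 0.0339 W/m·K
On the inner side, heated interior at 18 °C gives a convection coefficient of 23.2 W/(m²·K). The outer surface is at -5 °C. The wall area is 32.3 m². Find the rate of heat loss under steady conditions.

Q ≈ 337 W

Treating each layer as a thermal resistance in series:
R_inner film = 1/(h_i·A) = 1/(23.2×32.3) = 0.001334 K/W
R_gypsum plaster = L/(kA) = 0.2/(0.204×32.3) = 0.03035 K/W
R_mineral wool = L/(kA) = 0.04/(0.0339×32.3) = 0.03653 K/W
R_total = 0.06822 K/W
Q = ΔT / R_total = 23 / 0.06822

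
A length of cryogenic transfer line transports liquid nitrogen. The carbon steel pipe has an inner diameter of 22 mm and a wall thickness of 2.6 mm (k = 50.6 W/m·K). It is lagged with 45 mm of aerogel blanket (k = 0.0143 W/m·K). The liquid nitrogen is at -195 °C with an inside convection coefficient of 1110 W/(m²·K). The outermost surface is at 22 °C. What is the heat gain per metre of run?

q′ ≈ 13.3 W/m

Per-layer cylindrical resistances, series-summed:
R_inner film = 1/(h_i·2πr₁L) = 1/(1110×2π×0.011×1) = 0.01303 K/W
R_carbon steel pipe wall = ln(13.6/11)/(2π×50.6×1) = 6.674×10^-4 K/W
R_aerogel blanket = ln(58.6/13.6)/(2π×0.0143×1) = 16.26 K/W
R_total = 16.27 K/W
Q = ΔT/R_total = 217/16.27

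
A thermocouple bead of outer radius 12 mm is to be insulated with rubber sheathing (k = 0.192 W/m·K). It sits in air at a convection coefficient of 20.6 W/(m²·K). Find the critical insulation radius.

r_cr ≈ 18.6 mm

For a sphere r_cr = 2k/h = 2×0.192/20.6
r_cr = 18.6 mm; since the bare radius (12 mm) is below r_cr, adding a thin layer of insulation will *increase* heat loss.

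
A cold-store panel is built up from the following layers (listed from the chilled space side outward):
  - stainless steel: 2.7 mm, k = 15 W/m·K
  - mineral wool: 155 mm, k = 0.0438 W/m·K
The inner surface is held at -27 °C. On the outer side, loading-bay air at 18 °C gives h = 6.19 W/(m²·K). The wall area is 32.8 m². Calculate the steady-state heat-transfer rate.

Q ≈ 399 W

Series thermal resistances:
R_stainless steel = L/(kA) = 0.0027/(15×32.8) = 5.488×10^-6 K/W
R_mineral wool = L/(kA) = 0.155/(0.0438×32.8) = 0.1079 K/W
R_outer film = 1/(h_o·A) = 1/(6.19×32.8) = 0.004925 K/W
R_total = 0.1128 K/W
Q = ΔT / R_total = 45 / 0.1128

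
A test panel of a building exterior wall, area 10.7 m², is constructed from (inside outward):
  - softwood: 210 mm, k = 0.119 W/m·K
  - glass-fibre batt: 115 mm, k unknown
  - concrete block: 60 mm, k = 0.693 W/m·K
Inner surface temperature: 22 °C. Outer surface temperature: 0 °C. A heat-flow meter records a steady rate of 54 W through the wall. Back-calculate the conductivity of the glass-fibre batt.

k ≈ 0.0459 W/(m·K)

Using the resistance-network approach (series):
R_softwood = L/(kA) = 0.21/(0.119×10.7) = 0.1649 K/W
R_concrete block = L/(kA) = 0.06/(0.693×10.7) = 0.008092 K/W
Sum of known resistances R_other = 0.173 K/W
Total R = ΔT/Q = 22/54 = 0.4074 K/W
R_glass-fibre batt = R_total − R_other = 0.2344 K/W
k = L/(R·A) = 0.115/(0.2344×10.7)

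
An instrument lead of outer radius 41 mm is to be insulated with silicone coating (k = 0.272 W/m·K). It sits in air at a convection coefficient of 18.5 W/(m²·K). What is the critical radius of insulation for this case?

For a cylinder r_cr = k/h = 0.272/18.5
r_cr = 14.7 mm; since the bare radius (41 mm) is above r_cr, any added insulation will reduce heat loss.

r_cr ≈ 14.7 mm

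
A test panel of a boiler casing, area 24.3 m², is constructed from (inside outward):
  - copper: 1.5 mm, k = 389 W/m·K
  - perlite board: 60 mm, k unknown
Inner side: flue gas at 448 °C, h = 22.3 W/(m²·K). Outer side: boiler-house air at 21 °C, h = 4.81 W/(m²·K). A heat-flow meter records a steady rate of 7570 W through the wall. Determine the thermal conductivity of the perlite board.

Model the wall as resistances in series:
R_inner film = 1/(h_i·A) = 1/(22.3×24.3) = 0.001845 K/W
R_copper = L/(kA) = 0.0015/(389×24.3) = 1.587×10^-7 K/W
R_outer film = 1/(h_o·A) = 1/(4.81×24.3) = 0.008556 K/W
Sum of known resistances R_other = 0.0104 K/W
Total R = ΔT/Q = 427/7570 = 0.05641 K/W
R_perlite board = R_total − R_other = 0.04601 K/W
k = L/(R·A) = 0.06/(0.04601×24.3)

k ≈ 0.0537 W/(m·K)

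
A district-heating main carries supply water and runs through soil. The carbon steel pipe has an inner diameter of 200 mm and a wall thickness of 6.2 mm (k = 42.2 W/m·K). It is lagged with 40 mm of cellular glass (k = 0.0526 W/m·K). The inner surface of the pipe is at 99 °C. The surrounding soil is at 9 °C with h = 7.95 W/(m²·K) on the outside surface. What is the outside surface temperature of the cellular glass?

Treating each annulus and film as a series resistance:
R_carbon steel pipe wall = ln(106.2/100)/(2π×42.2×1) = 2.269×10^-4 K/W
R_cellular glass = ln(146.2/106.2)/(2π×0.0526×1) = 0.9672 K/W
R_outer film = 1/(h_o·2πr_oL) = 1/(7.95×2π×0.1462×1) = 0.1369 K/W
R_total = 1.104 K/W
Q = ΔT/R_total = 90/1.104
Q = 81.5 W/m
T_interface = T_inner − Q·ΣR(inner→interface) = 99 − 81.5×0.9674

T ≈ 20.2 °C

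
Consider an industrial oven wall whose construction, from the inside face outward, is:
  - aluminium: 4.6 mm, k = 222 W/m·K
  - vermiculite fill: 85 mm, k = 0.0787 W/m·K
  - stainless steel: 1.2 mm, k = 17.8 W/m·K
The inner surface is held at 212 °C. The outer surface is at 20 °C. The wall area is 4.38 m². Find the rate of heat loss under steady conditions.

Using the resistance-network approach (series):
R_aluminium = L/(kA) = 0.0046/(222×4.38) = 4.731×10^-6 K/W
R_vermiculite fill = L/(kA) = 0.085/(0.0787×4.38) = 0.2466 K/W
R_stainless steel = L/(kA) = 0.0012/(17.8×4.38) = 1.539×10^-5 K/W
R_total = 0.2466 K/W
Q = ΔT / R_total = 192 / 0.2466

Q ≈ 779 W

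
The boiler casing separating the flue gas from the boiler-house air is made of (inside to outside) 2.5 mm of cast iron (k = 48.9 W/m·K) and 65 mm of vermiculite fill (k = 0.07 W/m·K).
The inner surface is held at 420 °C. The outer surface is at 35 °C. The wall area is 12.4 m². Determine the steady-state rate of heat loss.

Using the resistance-network approach (series):
R_cast iron = L/(kA) = 0.0025/(48.9×12.4) = 4.123×10^-6 K/W
R_vermiculite fill = L/(kA) = 0.065/(0.07×12.4) = 0.07488 K/W
R_total = 0.07489 K/W
Q = ΔT / R_total = 385 / 0.07489

Q ≈ 5140 W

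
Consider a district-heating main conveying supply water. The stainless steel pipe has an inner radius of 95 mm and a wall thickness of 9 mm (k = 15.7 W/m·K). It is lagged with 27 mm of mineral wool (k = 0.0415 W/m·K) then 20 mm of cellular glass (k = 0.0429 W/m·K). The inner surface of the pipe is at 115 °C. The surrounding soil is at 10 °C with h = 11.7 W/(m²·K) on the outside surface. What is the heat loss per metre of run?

q′ ≈ 69.8 W/m

Per-layer cylindrical resistances, series-summed:
R_stainless steel pipe wall = ln(104/95)/(2π×15.7×1) = 9.176×10^-4 K/W
R_mineral wool = ln(131/104)/(2π×0.0415×1) = 0.8852 K/W
R_cellular glass = ln(151/131)/(2π×0.0429×1) = 0.5271 K/W
R_outer film = 1/(h_o·2πr_oL) = 1/(11.7×2π×0.151×1) = 0.09009 K/W
R_total = 1.503 K/W
Q = ΔT/R_total = 105/1.503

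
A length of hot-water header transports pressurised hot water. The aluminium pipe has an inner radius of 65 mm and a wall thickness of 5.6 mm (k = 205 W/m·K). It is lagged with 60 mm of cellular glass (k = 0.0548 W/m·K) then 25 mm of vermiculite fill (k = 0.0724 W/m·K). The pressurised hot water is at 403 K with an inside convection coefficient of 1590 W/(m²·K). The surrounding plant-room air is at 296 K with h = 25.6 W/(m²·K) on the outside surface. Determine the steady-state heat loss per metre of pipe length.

q′ ≈ 48.3 W/m

Radial resistances (cylindrical: R_cond = ln(r_o/r_i)/(2πkL), R_conv = 1/(h·2πrL)):
R_inner film = 1/(h_i·2πr₁L) = 1/(1590×2π×0.065×1) = 0.00154 K/W
R_aluminium pipe wall = ln(70.6/65)/(2π×205×1) = 6.416×10^-5 K/W
R_cellular glass = ln(130.6/70.6)/(2π×0.0548×1) = 1.786 K/W
R_vermiculite fill = ln(155.6/130.6)/(2π×0.0724×1) = 0.385 K/W
R_outer film = 1/(h_o·2πr_oL) = 1/(25.6×2π×0.1556×1) = 0.03995 K/W
R_total = 2.213 K/W
Q = ΔT/R_total = 107/2.213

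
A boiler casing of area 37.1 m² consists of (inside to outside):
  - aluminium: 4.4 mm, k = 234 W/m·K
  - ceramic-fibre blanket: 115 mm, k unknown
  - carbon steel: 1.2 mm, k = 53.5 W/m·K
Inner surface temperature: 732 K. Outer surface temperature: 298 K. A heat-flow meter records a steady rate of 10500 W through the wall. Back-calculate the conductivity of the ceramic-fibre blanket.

k ≈ 0.075 W/(m·K)

Using the resistance-network approach (series):
R_aluminium = L/(kA) = 0.0044/(234×37.1) = 5.068×10^-7 K/W
R_carbon steel = L/(kA) = 0.0012/(53.5×37.1) = 6.046×10^-7 K/W
Sum of known resistances R_other = 1.111×10^-6 K/W
Total R = ΔT/Q = 434/10500 = 0.04133 K/W
R_ceramic-fibre blanket = R_total − R_other = 0.04133 K/W
k = L/(R·A) = 0.115/(0.04133×37.1)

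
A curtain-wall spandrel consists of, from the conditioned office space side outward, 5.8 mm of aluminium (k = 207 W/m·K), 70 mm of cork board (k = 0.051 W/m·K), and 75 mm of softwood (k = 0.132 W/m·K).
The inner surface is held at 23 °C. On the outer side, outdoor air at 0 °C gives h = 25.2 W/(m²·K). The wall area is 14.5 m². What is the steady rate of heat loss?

Q ≈ 168 W

Treating each layer as a thermal resistance in series:
R_aluminium = L/(kA) = 0.0058/(207×14.5) = 1.932×10^-6 K/W
R_cork board = L/(kA) = 0.07/(0.051×14.5) = 0.09466 K/W
R_softwood = L/(kA) = 0.075/(0.132×14.5) = 0.03918 K/W
R_outer film = 1/(h_o·A) = 1/(25.2×14.5) = 0.002737 K/W
R_total = 0.1366 K/W
Q = ΔT / R_total = 23 / 0.1366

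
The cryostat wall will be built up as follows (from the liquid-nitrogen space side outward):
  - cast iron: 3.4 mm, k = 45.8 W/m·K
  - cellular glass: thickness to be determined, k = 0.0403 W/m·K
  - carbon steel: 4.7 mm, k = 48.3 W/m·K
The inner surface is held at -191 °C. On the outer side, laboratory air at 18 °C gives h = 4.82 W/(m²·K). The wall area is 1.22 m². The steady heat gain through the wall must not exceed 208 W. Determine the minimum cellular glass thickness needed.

L ≈ 41 mm

Thermal resistances in series:
R_cast iron = L/(kA) = 0.0034/(45.8×1.22) = 6.085×10^-5 K/W
R_carbon steel = L/(kA) = 0.0047/(48.3×1.22) = 7.976×10^-5 K/W
R_outer film = 1/(h_o·A) = 1/(4.82×1.22) = 0.1701 K/W
Sum of the known resistances R_other = 0.1702 K/W
Required total resistance R_tot = ΔT/Q_allow = 209/208 = 1.005 K/W
R_cellular glass = R_tot − R_other = 0.8346 K/W
L = R·k·A = 0.8346×0.0403×1.22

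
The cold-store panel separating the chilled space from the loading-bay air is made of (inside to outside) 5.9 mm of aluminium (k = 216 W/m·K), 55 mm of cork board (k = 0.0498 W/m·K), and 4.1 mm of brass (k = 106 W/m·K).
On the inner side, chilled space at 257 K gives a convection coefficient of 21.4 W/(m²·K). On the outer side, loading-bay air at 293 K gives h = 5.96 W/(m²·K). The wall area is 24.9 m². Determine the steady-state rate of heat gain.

Q ≈ 680 W

Series thermal resistances:
R_inner film = 1/(h_i·A) = 1/(21.4×24.9) = 0.001877 K/W
R_aluminium = L/(kA) = 0.0059/(216×24.9) = 1.097×10^-6 K/W
R_cork board = L/(kA) = 0.055/(0.0498×24.9) = 0.04435 K/W
R_brass = L/(kA) = 0.0041/(106×24.9) = 1.553×10^-6 K/W
R_outer film = 1/(h_o·A) = 1/(5.96×24.9) = 0.006738 K/W
R_total = 0.05297 K/W
Q = ΔT / R_total = 36 / 0.05297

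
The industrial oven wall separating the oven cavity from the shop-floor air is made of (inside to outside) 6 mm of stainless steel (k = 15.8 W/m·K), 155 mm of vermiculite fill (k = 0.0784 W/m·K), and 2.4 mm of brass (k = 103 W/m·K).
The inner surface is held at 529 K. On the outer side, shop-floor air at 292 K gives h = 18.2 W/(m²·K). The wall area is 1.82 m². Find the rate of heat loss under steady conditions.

Q ≈ 212 W

Thermal resistances in series:
R_stainless steel = L/(kA) = 0.006/(15.8×1.82) = 2.087×10^-4 K/W
R_vermiculite fill = L/(kA) = 0.155/(0.0784×1.82) = 1.086 K/W
R_brass = L/(kA) = 0.0024/(103×1.82) = 1.28×10^-5 K/W
R_outer film = 1/(h_o·A) = 1/(18.2×1.82) = 0.03019 K/W
R_total = 1.117 K/W
Q = ΔT / R_total = 237 / 1.117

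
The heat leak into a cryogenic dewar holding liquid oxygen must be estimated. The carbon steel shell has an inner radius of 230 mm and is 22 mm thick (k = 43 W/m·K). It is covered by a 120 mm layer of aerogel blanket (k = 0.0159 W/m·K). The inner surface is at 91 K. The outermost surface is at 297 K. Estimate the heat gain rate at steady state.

Q ≈ 32.2 W

Each spherical layer contributes R = (1/r_i − 1/r_o)/(4πk):
R_carbon steel shell = (1/0.23 − 1/0.252)/(4π×43) = 7.025×10^-4 K/W
R_aerogel blanket = (1/0.252 − 1/0.372)/(4π×0.0159) = 6.407 K/W
R_total = 6.407 K/W
Q = ΔT/R_total = 206/6.407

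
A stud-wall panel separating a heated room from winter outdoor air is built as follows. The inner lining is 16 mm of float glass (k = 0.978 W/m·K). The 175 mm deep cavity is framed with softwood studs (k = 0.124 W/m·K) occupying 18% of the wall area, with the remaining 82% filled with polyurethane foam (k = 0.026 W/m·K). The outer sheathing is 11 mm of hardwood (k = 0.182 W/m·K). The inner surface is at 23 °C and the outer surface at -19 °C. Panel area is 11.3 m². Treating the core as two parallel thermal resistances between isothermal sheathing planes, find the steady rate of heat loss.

Sheathing layers in series; stud and cavity paths in parallel between them.
R_inner = 0.016/(0.978×11.3) = 0.001448 K/W
R_stud  = 0.175/(0.124×0.18×11.3) = 0.6938 K/W
R_cav   = 0.175/(0.026×0.82×11.3) = 0.7264 K/W
1/R_core = 1/R_stud + 1/R_cav → R_core = 0.3549 K/W
R_outer = 0.011/(0.182×11.3) = 0.005349 K/W
R_total = 0.3617 K/W
Q = ΔT/R_total = 42/0.3617

Q ≈ 116 W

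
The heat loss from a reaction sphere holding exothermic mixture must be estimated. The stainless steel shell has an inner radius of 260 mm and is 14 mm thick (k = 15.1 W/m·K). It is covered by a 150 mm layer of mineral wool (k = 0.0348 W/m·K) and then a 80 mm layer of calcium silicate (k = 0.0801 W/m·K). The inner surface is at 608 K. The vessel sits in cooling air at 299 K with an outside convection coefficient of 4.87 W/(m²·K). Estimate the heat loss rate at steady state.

Q ≈ 91.2 W

Spherical conduction: R = (1/r_in − 1/r_out)/(4πk) per layer; series-sum.
R_stainless steel shell = (1/0.26 − 1/0.274)/(4π×15.1) = 0.001036 K/W
R_mineral wool = (1/0.274 − 1/0.424)/(4π×0.0348) = 2.952 K/W
R_calcium silicate = (1/0.424 − 1/0.504)/(4π×0.0801) = 0.3719 K/W
R_outer film = 1/(h·4πr_o²) = 1/(4.87×4π×0.504²) = 0.06433 K/W
R_total = 3.39 K/W
Q = ΔT/R_total = 309/3.39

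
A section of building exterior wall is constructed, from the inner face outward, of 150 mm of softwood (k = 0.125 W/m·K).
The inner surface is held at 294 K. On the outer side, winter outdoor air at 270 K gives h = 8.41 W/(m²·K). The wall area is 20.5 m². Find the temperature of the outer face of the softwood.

Treating each layer as a thermal resistance in series:
R_softwood = L/(kA) = 0.15/(0.125×20.5) = 0.05854 K/W
R_outer film = 1/(h_o·A) = 1/(8.41×20.5) = 0.0058 K/W
R_total = 0.06434 K/W;  Q = ΔT/R_total = 24/0.06434 = 373 W
T_interface = T_inner − Q·ΣR(inner→interface) = 294 − 373×0.05854

T ≈ 272 K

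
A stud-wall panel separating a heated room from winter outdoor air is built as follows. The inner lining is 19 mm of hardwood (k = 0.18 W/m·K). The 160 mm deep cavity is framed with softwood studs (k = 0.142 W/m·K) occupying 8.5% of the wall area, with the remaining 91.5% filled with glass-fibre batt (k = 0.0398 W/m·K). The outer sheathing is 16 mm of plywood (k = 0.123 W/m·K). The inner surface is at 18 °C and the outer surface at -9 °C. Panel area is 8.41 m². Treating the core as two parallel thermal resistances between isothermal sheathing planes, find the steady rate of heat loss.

Q ≈ 64.2 W

Sheathing layers in series; stud and cavity paths in parallel between them.
R_inner = 0.019/(0.18×8.41) = 0.01255 K/W
R_stud  = 0.16/(0.142×0.085×8.41) = 1.576 K/W
R_cav   = 0.16/(0.0398×0.915×8.41) = 0.5224 K/W
1/R_core = 1/R_stud + 1/R_cav → R_core = 0.3924 K/W
R_outer = 0.016/(0.123×8.41) = 0.01547 K/W
R_total = 0.4204 K/W
Q = ΔT/R_total = 27/0.4204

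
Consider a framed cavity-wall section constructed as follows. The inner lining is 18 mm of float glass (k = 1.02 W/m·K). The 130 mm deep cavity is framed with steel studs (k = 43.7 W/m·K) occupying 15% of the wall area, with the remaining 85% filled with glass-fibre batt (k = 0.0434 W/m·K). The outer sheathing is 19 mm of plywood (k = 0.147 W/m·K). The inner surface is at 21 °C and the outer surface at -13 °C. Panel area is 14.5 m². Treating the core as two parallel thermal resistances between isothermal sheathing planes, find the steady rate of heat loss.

Q ≈ 2960 W

Sheathing layers in series; stud and cavity paths in parallel between them.
R_inner = 0.018/(1.02×14.5) = 0.001217 K/W
R_stud  = 0.13/(43.7×0.15×14.5) = 0.001368 K/W
R_cav   = 0.13/(0.0434×0.85×14.5) = 0.243 K/W
1/R_core = 1/R_stud + 1/R_cav → R_core = 0.00136 K/W
R_outer = 0.019/(0.147×14.5) = 0.008914 K/W
R_total = 0.01149 K/W
Q = ΔT/R_total = 34/0.01149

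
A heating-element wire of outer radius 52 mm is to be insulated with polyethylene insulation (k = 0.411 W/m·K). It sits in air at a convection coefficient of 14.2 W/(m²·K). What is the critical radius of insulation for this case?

For a cylinder r_cr = k/h = 0.411/14.2
r_cr = 28.9 mm; since the bare radius (52 mm) is above r_cr, any added insulation will reduce heat loss.

r_cr ≈ 28.9 mm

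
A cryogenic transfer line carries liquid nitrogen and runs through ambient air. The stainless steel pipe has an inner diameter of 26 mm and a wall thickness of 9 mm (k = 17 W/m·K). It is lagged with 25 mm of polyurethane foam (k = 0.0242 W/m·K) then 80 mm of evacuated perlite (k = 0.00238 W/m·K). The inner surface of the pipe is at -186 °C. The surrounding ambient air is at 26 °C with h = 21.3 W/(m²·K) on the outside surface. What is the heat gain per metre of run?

For a radial system each layer contributes R = ln(r_out/r_in)/(2πkL); films add R = 1/(hA).
R_stainless steel pipe wall = ln(22/13)/(2π×17×1) = 0.004925 K/W
R_polyurethane foam = ln(47/22)/(2π×0.0242×1) = 4.992 K/W
R_evacuated perlite = ln(127/47)/(2π×0.00238×1) = 66.47 K/W
R_outer film = 1/(h_o·2πr_oL) = 1/(21.3×2π×0.127×1) = 0.05884 K/W
R_total = 71.53 K/W
Q = ΔT/R_total = 212/71.53

q′ ≈ 2.96 W/m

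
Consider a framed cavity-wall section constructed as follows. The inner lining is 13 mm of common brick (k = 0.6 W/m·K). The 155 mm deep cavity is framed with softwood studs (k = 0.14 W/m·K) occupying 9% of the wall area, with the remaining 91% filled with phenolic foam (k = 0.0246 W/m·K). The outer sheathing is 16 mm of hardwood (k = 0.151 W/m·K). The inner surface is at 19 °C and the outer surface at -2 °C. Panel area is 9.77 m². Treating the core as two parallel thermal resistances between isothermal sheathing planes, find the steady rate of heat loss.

Sheathing layers in series; stud and cavity paths in parallel between them.
R_inner = 0.013/(0.6×9.77) = 0.002218 K/W
R_stud  = 0.155/(0.14×0.09×9.77) = 1.259 K/W
R_cav   = 0.155/(0.0246×0.91×9.77) = 0.7087 K/W
1/R_core = 1/R_stud + 1/R_cav → R_core = 0.4535 K/W
R_outer = 0.016/(0.151×9.77) = 0.01085 K/W
R_total = 0.4665 K/W
Q = ΔT/R_total = 21/0.4665

Q ≈ 45 W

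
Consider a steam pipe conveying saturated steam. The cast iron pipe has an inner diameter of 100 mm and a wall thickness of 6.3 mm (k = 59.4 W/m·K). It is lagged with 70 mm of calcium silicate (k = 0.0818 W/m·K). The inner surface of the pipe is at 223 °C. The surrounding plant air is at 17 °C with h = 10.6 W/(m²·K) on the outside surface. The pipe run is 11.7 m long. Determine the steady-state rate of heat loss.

Q ≈ 1430 W

Per-layer cylindrical resistances, series-summed:
R_cast iron pipe wall = ln(56.3/50)/(2π×59.4×11.7) = 2.718×10^-5 K/W
R_calcium silicate = ln(126.3/56.3)/(2π×0.0818×11.7) = 0.1344 K/W
R_outer film = 1/(h_o·2πr_oL) = 1/(10.6×2π×0.1263×11.7) = 0.01016 K/W
R_total = 0.1445 K/W
Q = ΔT/R_total = 206/0.1445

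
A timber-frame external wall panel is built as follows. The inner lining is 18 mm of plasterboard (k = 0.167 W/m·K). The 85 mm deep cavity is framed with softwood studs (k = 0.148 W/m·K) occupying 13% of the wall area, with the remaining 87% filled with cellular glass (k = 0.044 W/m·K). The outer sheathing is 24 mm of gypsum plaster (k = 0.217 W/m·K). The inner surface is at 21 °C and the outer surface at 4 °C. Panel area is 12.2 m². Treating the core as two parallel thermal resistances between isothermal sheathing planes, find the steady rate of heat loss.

Sheathing layers in series; stud and cavity paths in parallel between them.
R_inner = 0.018/(0.167×12.2) = 0.008835 K/W
R_stud  = 0.085/(0.148×0.13×12.2) = 0.3621 K/W
R_cav   = 0.085/(0.044×0.87×12.2) = 0.182 K/W
1/R_core = 1/R_stud + 1/R_cav → R_core = 0.1211 K/W
R_outer = 0.024/(0.217×12.2) = 0.009065 K/W
R_total = 0.139 K/W
Q = ΔT/R_total = 17/0.139

Q ≈ 122 W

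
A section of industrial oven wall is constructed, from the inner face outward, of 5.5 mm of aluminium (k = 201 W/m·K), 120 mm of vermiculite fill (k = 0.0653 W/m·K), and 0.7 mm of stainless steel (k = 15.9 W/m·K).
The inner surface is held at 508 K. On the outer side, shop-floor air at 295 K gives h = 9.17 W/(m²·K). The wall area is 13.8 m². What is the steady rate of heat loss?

Q ≈ 1510 W

Series thermal resistances:
R_aluminium = L/(kA) = 0.0055/(201×13.8) = 1.983×10^-6 K/W
R_vermiculite fill = L/(kA) = 0.12/(0.0653×13.8) = 0.1332 K/W
R_stainless steel = L/(kA) = 0.0007/(15.9×13.8) = 3.19×10^-6 K/W
R_outer film = 1/(h_o·A) = 1/(9.17×13.8) = 0.007902 K/W
R_total = 0.1411 K/W
Q = ΔT / R_total = 213 / 0.1411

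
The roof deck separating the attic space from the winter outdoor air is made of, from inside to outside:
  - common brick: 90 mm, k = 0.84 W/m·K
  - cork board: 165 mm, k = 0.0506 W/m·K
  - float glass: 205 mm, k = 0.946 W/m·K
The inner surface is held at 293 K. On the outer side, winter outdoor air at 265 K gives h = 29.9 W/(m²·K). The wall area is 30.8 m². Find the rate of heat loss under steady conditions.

Treating each layer as a thermal resistance in series:
R_common brick = L/(kA) = 0.09/(0.84×30.8) = 0.003479 K/W
R_cork board = L/(kA) = 0.165/(0.0506×30.8) = 0.1059 K/W
R_float glass = L/(kA) = 0.205/(0.946×30.8) = 0.007036 K/W
R_outer film = 1/(h_o·A) = 1/(29.9×30.8) = 0.001086 K/W
R_total = 0.1175 K/W
Q = ΔT / R_total = 28 / 0.1175

Q ≈ 238 W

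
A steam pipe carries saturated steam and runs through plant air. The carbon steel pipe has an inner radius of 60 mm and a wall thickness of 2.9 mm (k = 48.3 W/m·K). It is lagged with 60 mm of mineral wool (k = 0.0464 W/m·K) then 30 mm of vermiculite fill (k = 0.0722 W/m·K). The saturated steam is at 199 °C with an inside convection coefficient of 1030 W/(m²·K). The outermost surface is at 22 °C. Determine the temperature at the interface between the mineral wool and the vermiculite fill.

T ≈ 52.6 °C

Per-layer cylindrical resistances, series-summed:
R_inner film = 1/(h_i·2πr₁L) = 1/(1030×2π×0.06×1) = 0.002575 K/W
R_carbon steel pipe wall = ln(62.9/60)/(2π×48.3×1) = 1.555×10^-4 K/W
R_mineral wool = ln(122.9/62.9)/(2π×0.0464×1) = 2.298 K/W
R_vermiculite fill = ln(152.9/122.9)/(2π×0.0722×1) = 0.4815 K/W
R_total = 2.782 K/W
Q = ΔT/R_total = 177/2.782
Q = 63.6 W/m
T_interface = T_inner − Q·ΣR(inner→interface) = 199 − 63.6×2.3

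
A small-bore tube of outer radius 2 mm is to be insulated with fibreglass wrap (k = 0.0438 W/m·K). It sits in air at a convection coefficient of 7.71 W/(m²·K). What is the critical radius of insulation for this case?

For a cylinder r_cr = k/h = 0.0438/7.71
r_cr = 5.68 mm; since the bare radius (2 mm) is below r_cr, adding a thin layer of insulation will *increase* heat loss.

r_cr ≈ 5.68 mm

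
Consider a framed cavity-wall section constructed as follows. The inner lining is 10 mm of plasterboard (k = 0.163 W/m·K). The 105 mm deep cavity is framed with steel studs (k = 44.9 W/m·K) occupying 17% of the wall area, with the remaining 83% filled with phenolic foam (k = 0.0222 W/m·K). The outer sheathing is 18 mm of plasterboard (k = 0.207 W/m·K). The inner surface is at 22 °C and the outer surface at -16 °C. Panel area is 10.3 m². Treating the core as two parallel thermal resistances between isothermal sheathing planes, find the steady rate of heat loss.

Q ≈ 2420 W

Sheathing layers in series; stud and cavity paths in parallel between them.
R_inner = 0.01/(0.163×10.3) = 0.005956 K/W
R_stud  = 0.105/(44.9×0.17×10.3) = 0.001336 K/W
R_cav   = 0.105/(0.0222×0.83×10.3) = 0.5532 K/W
1/R_core = 1/R_stud + 1/R_cav → R_core = 0.001332 K/W
R_outer = 0.018/(0.207×10.3) = 0.008442 K/W
R_total = 0.01573 K/W
Q = ΔT/R_total = 38/0.01573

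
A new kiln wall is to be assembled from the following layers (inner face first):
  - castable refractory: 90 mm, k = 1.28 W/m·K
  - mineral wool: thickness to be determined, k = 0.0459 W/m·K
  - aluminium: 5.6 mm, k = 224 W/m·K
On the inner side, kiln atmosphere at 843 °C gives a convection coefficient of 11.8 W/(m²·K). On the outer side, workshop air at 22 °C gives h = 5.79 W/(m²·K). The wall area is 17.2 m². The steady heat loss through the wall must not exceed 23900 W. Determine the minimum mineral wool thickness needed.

Model the wall as resistances in series:
R_inner film = 1/(h_i·A) = 1/(11.8×17.2) = 0.004927 K/W
R_castable refractory = L/(kA) = 0.09/(1.28×17.2) = 0.004088 K/W
R_aluminium = L/(kA) = 0.0056/(224×17.2) = 1.453×10^-6 K/W
R_outer film = 1/(h_o·A) = 1/(5.79×17.2) = 0.01004 K/W
Sum of the known resistances R_other = 0.01906 K/W
Required total resistance R_tot = ΔT/Q_allow = 821/23900 = 0.03435 K/W
R_mineral wool = R_tot − R_other = 0.01529 K/W
L = R·k·A = 0.01529×0.0459×17.2

L ≈ 12.1 mm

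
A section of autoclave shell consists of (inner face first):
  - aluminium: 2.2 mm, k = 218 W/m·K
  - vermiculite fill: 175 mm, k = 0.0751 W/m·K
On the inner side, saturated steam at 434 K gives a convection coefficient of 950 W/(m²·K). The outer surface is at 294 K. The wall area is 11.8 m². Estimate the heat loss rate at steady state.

Q ≈ 709 W

Series thermal resistances:
R_inner film = 1/(h_i·A) = 1/(950×11.8) = 8.921×10^-5 K/W
R_aluminium = L/(kA) = 0.0022/(218×11.8) = 8.552×10^-7 K/W
R_vermiculite fill = L/(kA) = 0.175/(0.0751×11.8) = 0.1975 K/W
R_total = 0.1976 K/W
Q = ΔT / R_total = 140 / 0.1976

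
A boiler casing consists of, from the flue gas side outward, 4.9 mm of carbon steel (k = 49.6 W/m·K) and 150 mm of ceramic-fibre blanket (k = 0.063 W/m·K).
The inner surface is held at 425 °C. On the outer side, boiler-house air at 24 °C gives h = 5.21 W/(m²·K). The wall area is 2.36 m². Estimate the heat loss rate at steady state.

Thermal resistances in series:
R_carbon steel = L/(kA) = 0.0049/(49.6×2.36) = 4.186×10^-5 K/W
R_ceramic-fibre blanket = L/(kA) = 0.15/(0.063×2.36) = 1.009 K/W
R_outer film = 1/(h_o·A) = 1/(5.21×2.36) = 0.08133 K/W
R_total = 1.09 K/W
Q = ΔT / R_total = 401 / 1.09

Q ≈ 368 W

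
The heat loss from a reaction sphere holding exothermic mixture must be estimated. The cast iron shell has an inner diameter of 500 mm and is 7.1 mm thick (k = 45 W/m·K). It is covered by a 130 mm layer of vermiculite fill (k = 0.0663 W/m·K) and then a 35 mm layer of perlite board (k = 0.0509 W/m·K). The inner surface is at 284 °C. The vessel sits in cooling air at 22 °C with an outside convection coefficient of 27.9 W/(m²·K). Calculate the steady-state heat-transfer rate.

For a spherical shell R = (1/r₁ − 1/r₂)/(4πk); film R = 1/(h·4πr²). In series:
R_cast iron shell = (1/0.25 − 1/0.2571)/(4π×45) = 1.953×10^-4 K/W
R_vermiculite fill = (1/0.2571 − 1/0.3871)/(4π×0.0663) = 1.568 K/W
R_perlite board = (1/0.3871 − 1/0.4221)/(4π×0.0509) = 0.3349 K/W
R_outer film = 1/(h·4πr_o²) = 1/(27.9×4π×0.4221²) = 0.01601 K/W
R_total = 1.919 K/W
Q = ΔT/R_total = 262/1.919

Q ≈ 137 W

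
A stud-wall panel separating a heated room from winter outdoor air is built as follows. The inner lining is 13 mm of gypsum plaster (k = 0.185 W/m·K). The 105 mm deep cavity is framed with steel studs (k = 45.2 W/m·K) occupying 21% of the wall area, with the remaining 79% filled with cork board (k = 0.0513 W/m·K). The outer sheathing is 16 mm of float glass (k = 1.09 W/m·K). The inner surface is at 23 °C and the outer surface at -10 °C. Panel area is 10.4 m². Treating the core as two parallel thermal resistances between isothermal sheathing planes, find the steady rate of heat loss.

Q ≈ 3580 W

Sheathing layers in series; stud and cavity paths in parallel between them.
R_inner = 0.013/(0.185×10.4) = 0.006757 K/W
R_stud  = 0.105/(45.2×0.21×10.4) = 0.001064 K/W
R_cav   = 0.105/(0.0513×0.79×10.4) = 0.2491 K/W
1/R_core = 1/R_stud + 1/R_cav → R_core = 0.001059 K/W
R_outer = 0.016/(1.09×10.4) = 0.001411 K/W
R_total = 0.009227 K/W
Q = ΔT/R_total = 33/0.009227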